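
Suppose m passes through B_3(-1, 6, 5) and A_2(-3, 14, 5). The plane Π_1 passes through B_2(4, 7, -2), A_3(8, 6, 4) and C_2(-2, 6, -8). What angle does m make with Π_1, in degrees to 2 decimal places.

47.63

A direction vector for m is A_2 − B_3 = (-2, 8, 0).
B_2A_3 = (4, -1, 6), B_2C_2 = (-6, -1, -6); a normal to Π_1 is B_2A_3 × B_2C_2 = (12, -12, -10).
Using B_2: Π_1 has equation 12x - 12y - 10z = -16.
sin θ = |n·v| / (|n||v|) = |-120| / (√388 · √68) = 0.73877.
θ ≈ 47.63°.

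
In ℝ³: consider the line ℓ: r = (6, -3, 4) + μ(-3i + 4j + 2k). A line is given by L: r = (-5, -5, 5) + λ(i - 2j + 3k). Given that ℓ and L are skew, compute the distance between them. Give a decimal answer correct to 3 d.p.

Common perpendicular direction n = (-3, 4, 2) × (1, -2, 3) = (16, 11, 2).
With w = (-5, -5, 5) − (6, -3, 4) = (-11, -2, 1), w · n = -196.
Distance = |w · n| / |n| = |-196| / √381 ≈ 10.041.

10.041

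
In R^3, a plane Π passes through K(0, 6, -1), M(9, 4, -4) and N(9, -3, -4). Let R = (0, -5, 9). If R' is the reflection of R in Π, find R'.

KM = (9, -2, -3), KN = (9, -9, -3); a normal to Π is KM × KN = (-21, 0, -63).
Using K: Π has equation -21x - 63z = 63.
λ = (n·R − d)/|n|² = (-567 − 63)/4410 = -1/7.
Reflection = R − 2λn = (0, -5, 9) − (-2/7)·(-21, 0, -63) = (-6, -5, -9).

(-6, -5, -9)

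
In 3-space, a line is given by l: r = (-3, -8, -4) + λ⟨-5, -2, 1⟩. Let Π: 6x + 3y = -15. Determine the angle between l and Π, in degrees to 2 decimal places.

78.46

sin θ = |n·v| / (|n||v|) = |-36| / (√45 · √30) = 0.97980.
θ ≈ 78.46°.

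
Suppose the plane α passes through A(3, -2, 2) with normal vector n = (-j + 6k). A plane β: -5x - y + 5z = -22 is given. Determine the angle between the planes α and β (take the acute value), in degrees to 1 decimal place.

α: n·r = n·A gives -y + 6z = 14.
cos θ = |n₁·n₂| / (|n₁||n₂|) = |31| / (√37 · √51).
θ = arccos(0.71363) ≈ 44.5°.

44.5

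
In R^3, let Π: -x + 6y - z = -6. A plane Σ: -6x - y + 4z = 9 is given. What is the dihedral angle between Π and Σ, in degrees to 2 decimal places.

84.89

cos θ = |n₁·n₂| / (|n₁||n₂|) = |-4| / (√38 · √53).
θ = arccos(0.08913) ≈ 84.89°.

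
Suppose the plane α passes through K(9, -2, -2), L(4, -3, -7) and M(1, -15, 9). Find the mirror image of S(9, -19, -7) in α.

KL = (-5, -1, -5), KM = (-8, -13, 11); a normal to α is KL × KM = (-76, 95, 57).
Using K: α has equation -76x + 95y + 57z = -988.
λ = (n·S − d)/|n|² = (-2888 − (-988))/18050 = -2/19.
Reflection = S − 2λn = (9, -19, -7) − (-4/19)·(-76, 95, 57) = (-7, 1, 5).

(-7, 1, 5)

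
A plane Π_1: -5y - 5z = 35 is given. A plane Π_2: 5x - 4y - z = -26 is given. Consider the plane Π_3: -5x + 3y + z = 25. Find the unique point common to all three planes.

Solving the 3×3 linear system -5y - 5z = 35, 5x - 4y - z = -26, -5x + 3y + z = 25 (e.g. by elimination or Cramer's rule, determinant = 25) gives (-6, 1, -8).

(-6, 1, -8)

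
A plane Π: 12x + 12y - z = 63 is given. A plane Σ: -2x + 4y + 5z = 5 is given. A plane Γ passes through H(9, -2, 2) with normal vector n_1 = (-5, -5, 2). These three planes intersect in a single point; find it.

Γ: n_1·r = n_1·H gives -5x - 5y + 2z = -31.
Solving the 3×3 linear system 12x + 12y - z = 63, -2x + 4y + 5z = 5, -5x - 5y + 2z = -31 (e.g. by elimination or Cramer's rule, determinant = 114) gives (0, 5, -3).

(0, 5, -3)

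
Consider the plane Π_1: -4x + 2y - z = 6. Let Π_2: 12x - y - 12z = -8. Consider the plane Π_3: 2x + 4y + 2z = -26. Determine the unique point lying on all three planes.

(-3, -4, -2)

Solving the 3×3 linear system -4x + 2y - z = 6, 12x - y - 12z = -8, 2x + 4y + 2z = -26 (e.g. by elimination or Cramer's rule, determinant = -330) gives (-3, -4, -2).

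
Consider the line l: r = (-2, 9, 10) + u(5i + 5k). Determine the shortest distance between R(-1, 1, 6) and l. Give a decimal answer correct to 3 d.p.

8.746

Taking (-2, 9, 10) on l with direction v = (5, 0, 5): w = R − (-2, 9, 10) = (1, -8, -4), and w × v = (-40, -25, 40).
Distance = |w × v| / |v| = √3825 / √50 ≈ 8.746.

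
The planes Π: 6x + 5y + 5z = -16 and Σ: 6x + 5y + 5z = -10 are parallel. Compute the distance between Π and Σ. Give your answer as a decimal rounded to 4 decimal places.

Same normal n = (6, 5, 5) with |n| = √86; distance = |-16 − (-10)| / |n| = 6/√86 ≈ 0.6470.

0.6470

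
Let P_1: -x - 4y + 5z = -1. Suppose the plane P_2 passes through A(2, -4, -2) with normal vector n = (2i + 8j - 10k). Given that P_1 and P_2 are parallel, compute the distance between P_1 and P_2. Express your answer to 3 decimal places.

P_2: n·r = n·A gives 2x + 8y - 10z = -8.
Rescale P_2 by 1/(-2): -x - 4y + 5z = 4. Then distance = |-1 − 4| / √42 ≈ 0.772.

0.772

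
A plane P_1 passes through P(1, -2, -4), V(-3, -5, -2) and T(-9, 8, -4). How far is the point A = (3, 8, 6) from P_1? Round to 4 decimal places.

PV = (-4, -3, 2), PT = (-10, 10, 0); a normal to P_1 is PV × PT = (-20, -20, -70).
Using P: P_1 has equation -20x - 20y - 70z = 300.
n·A − d = (-20)·(3) + (-20)·(8) + (-70)·(6) − 300 = -940; |n| = √5700.
Distance = |-940| / √5700 = 940/√5700 ≈ 12.4506.

12.4506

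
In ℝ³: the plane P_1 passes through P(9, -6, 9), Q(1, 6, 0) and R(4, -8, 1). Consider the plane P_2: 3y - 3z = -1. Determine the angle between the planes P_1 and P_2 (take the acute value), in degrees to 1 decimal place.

60.9

PQ = (-8, 12, -9), PR = (-5, -2, -8); a normal to P_1 is PQ × PR = (-114, -19, 76).
Using P: P_1 has equation -114x - 19y + 76z = -228.
cos θ = |n₁·n₂| / (|n₁||n₂|) = |-285| / (√19133 · √18).
θ = arccos(0.48564) ≈ 60.9°.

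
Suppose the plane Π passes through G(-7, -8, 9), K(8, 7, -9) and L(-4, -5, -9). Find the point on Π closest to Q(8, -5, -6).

GK = (15, 15, -18), GL = (3, 3, -18); a normal to Π is GK × GL = (-216, 216, 0).
Using G: Π has equation -216x + 216y = -216.
Foot = Q − λn with λ = (n·Q − d)/|n|² = (-2808 − (-216))/93312 = -1/36.
Foot = (8, -5, -6) − (-1/36)·(-216, 216, 0) = (2, 1, -6).

(2, 1, -6)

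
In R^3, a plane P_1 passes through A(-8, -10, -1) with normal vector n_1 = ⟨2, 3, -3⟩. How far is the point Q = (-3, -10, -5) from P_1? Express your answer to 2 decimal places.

4.69

P_1: n_1·r = n_1·A gives 2x + 3y - 3z = -43.
n·Q − d = (2)·(-3) + (3)·(-10) + (-3)·(-5) − (-43) = 22; |n| = √22.
Distance = |22| / √22 = 22/√22 ≈ 4.69.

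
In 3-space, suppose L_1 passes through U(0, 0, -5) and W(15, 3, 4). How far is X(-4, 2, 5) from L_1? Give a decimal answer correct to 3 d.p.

10.765

A direction vector for L_1 is W − U = (15, 3, 9).
Taking (0, 0, -5) on L_1 with direction v = (15, 3, 9): w = X − (0, 0, -5) = (-4, 2, 10), and w × v = (-12, 186, -42).
Distance = |w × v| / |v| = √36504 / √315 ≈ 10.765.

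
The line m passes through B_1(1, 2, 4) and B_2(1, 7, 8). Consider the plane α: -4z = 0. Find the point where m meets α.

(1, -3, 0)

A direction vector for m is B_2 − B_1 = (0, 5, 4).
Substitute r = (1, 2, 4) + t(0, 5, 4) into the plane: -16 + (-16)t = 0, so t = -1.
Intersection: (1, 2, 4) + (-1)·(0, 5, 4) = (1, -3, 0).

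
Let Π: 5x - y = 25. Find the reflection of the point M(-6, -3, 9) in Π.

λ = (n·M − d)/|n|² = (-27 − 25)/26 = -2.
Reflection = M − 2λn = (-6, -3, 9) − (-4)·(5, -1, 0) = (14, -7, 9).

(14, -7, 9)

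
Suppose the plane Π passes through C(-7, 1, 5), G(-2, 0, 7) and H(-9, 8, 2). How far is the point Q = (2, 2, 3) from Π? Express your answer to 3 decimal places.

4.221

CG = (5, -1, 2), CH = (-2, 7, -3); a normal to Π is CG × CH = (-11, 11, 33).
Using C: Π has equation -11x + 11y + 33z = 253.
n·Q − d = (-11)·(2) + (11)·(2) + (33)·(3) − 253 = -154; |n| = √1331.
Distance = |-154| / √1331 = 154/√1331 ≈ 4.221.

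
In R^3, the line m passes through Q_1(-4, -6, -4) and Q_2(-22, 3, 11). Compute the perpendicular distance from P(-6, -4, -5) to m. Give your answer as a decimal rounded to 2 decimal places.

A direction vector for m is Q_2 − Q_1 = (-18, 9, 15).
Taking (-4, -6, -4) on m with direction v = (-18, 9, 15): w = P − (-4, -6, -4) = (-2, 2, -1), and w × v = (39, 48, 18).
Distance = |w × v| / |v| = √4149 / √630 ≈ 2.57.

2.57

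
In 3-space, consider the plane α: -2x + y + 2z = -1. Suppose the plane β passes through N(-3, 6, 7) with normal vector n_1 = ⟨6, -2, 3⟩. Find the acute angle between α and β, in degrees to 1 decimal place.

β: n_1·r = n_1·N gives 6x - 2y + 3z = -9.
cos θ = |n₁·n₂| / (|n₁||n₂|) = |-8| / (√9 · √49).
θ = arccos(0.38095) ≈ 67.6°.

67.6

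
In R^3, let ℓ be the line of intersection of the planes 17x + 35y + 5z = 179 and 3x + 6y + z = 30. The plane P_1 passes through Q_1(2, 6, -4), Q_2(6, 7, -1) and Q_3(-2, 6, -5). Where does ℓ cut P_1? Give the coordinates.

(2, 5, -6)

Direction of ℓ: (17, 35, 5) × (3, 6, 1) = (5, -2, -3).
A point on ℓ: solving the two plane equations with x = -18 gives (-18, 13, 6).
Q_1Q_2 = (4, 1, 3), Q_1Q_3 = (-4, 0, -1); a normal to P_1 is Q_1Q_2 × Q_1Q_3 = (-1, -8, 4).
Using Q_1: P_1 has equation -x - 8y + 4z = -66.
Substitute r = (-18, 13, 6) + t(5, -2, -3) into the plane: -62 + (-1)t = -66, so t = 4.
Intersection: (-18, 13, 6) + 4·(5, -2, -3) = (2, 5, -6).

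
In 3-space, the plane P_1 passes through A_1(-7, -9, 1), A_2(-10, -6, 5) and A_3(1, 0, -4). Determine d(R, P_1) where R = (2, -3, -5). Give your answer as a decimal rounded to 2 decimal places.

A_1A_2 = (-3, 3, 4), A_1A_3 = (8, 9, -5); a normal to P_1 is A_1A_2 × A_1A_3 = (-51, 17, -51).
Using A_1: P_1 has equation -51x + 17y - 51z = 153.
n·R − d = (-51)·(2) + (17)·(-3) + (-51)·(-5) − 153 = -51; |n| = √5491.
Distance = |-51| / √5491 = 51/√5491 ≈ 0.69.

0.69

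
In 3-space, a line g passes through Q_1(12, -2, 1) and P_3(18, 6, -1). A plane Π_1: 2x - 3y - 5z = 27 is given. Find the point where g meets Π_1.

A direction vector for g is P_3 − Q_1 = (6, 8, -2).
Substitute r = (12, -2, 1) + t(6, 8, -2) into the plane: 25 + (-2)t = 27, so t = -1.
Intersection: (12, -2, 1) + (-1)·(6, 8, -2) = (6, -10, 3).

(6, -10, 3)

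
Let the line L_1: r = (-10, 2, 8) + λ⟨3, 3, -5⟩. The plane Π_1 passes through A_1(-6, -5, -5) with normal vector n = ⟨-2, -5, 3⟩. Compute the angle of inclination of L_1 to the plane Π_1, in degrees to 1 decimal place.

62.9

Π_1: n·r = n·A_1 gives -2x - 5y + 3z = 22.
sin θ = |n·v| / (|n||v|) = |-36| / (√38 · √43) = 0.89059.
θ ≈ 62.9°.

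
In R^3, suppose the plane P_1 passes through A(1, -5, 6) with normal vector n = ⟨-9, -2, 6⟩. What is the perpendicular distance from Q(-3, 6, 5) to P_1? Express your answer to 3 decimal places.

P_1: n·r = n·A gives -9x - 2y + 6z = 37.
n·Q − d = (-9)·(-3) + (-2)·(6) + (6)·(5) − 37 = 8; |n| = √121.
Distance = |8| / √121 = 8/√121 ≈ 0.727.

0.727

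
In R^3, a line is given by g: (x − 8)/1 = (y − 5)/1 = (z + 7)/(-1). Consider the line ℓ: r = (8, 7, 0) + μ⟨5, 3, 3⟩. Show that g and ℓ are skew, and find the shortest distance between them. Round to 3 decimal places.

2.942

g has direction (1, 1, -1) through (8, 5, -7).
Common perpendicular direction n = (1, 1, -1) × (5, 3, 3) = (6, -8, -2).
With w = (8, 7, 0) − (8, 5, -7) = (0, 2, 7), w · n = -30.
Since n ≠ 0 the lines are not parallel, and w · n = -30 ≠ 0 so they do not intersect; hence they are skew.
Distance = |w · n| / |n| = |-30| / √104 ≈ 2.942.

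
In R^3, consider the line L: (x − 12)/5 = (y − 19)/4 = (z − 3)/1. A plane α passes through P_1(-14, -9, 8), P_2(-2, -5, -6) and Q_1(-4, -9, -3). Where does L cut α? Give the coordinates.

(-8, 3, -1)

L has direction (5, 4, 1) through (12, 19, 3).
P_1P_2 = (12, 4, -14), P_1Q_1 = (10, 0, -11); a normal to α is P_1P_2 × P_1Q_1 = (-44, -8, -40).
Using P_1: α has equation -44x - 8y - 40z = 368.
Substitute r = (12, 19, 3) + t(5, 4, 1) into the plane: -800 + (-292)t = 368, so t = -4.
Intersection: (12, 19, 3) + (-4)·(5, 4, 1) = (-8, 3, -1).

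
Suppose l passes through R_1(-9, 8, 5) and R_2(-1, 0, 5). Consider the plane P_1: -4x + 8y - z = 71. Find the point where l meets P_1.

(-7, 6, 5)

A direction vector for l is R_2 − R_1 = (8, -8, 0).
Substitute r = (-9, 8, 5) + t(8, -8, 0) into the plane: 95 + (-96)t = 71, so t = 1/4.
Intersection: (-9, 8, 5) + (1/4)·(8, -8, 0) = (-7, 6, 5).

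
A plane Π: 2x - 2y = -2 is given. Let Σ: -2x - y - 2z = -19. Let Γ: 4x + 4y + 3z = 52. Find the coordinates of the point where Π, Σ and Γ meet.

Solving the 3×3 linear system 2x - 2y = -2, -2x - y - 2z = -19, 4x + 4y + 3z = 52 (e.g. by elimination or Cramer's rule, determinant = 14) gives (6, 7, 0).

(6, 7, 0)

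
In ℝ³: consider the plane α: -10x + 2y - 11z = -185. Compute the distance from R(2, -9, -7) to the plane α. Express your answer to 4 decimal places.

n·R − d = (-10)·(2) + (2)·(-9) + (-11)·(-7) − (-185) = 224; |n| = √225.
Distance = |224| / √225 = 224/√225 ≈ 14.9333.

14.9333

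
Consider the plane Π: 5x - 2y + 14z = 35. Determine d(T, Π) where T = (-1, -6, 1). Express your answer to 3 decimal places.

0.933

n·T − d = (5)·(-1) + (-2)·(-6) + (14)·(1) − 35 = -14; |n| = √225.
Distance = |-14| / √225 = 14/√225 ≈ 0.933.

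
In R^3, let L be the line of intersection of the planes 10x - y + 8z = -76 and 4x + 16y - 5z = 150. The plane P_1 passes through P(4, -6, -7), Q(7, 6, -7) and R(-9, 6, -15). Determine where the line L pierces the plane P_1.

Direction of L: (10, -1, 8) × (4, 16, -5) = (-123, 82, 164).
A point on L: solving the two plane equations with x = -8 gives (-8, 12, 2).
PQ = (3, 12, 0), PR = (-13, 12, -8); a normal to P_1 is PQ × PR = (-96, 24, 192).
Using P: P_1 has equation -96x + 24y + 192z = -1872.
Substitute r = (-8, 12, 2) + t(-123, 82, 164) into the plane: 1440 + 45264t = -1872, so t = -3/41.
Intersection: (-8, 12, 2) + (-3/41)·(-123, 82, 164) = (1, 6, -10).

(1, 6, -10)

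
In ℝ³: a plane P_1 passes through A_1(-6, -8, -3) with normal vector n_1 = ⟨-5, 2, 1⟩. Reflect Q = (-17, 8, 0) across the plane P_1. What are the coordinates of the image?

(13, -4, -6)

P_1: n_1·r = n_1·A_1 gives -5x + 2y + z = 11.
λ = (n·Q − d)/|n|² = (101 − 11)/30 = 3.
Reflection = Q − 2λn = (-17, 8, 0) − 6·(-5, 2, 1) = (13, -4, -6).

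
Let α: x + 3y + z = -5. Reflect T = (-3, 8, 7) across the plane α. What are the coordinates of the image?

(-9, -10, 1)

λ = (n·T − d)/|n|² = (28 − (-5))/11 = 3.
Reflection = T − 2λn = (-3, 8, 7) − 6·(1, 3, 1) = (-9, -10, 1).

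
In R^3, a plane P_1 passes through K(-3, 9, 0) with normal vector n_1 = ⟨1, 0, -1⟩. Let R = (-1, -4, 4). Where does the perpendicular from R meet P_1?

P_1: n_1·r = n_1·K gives x - z = -3.
Foot = R − λn with λ = (n·R − d)/|n|² = (-5 − (-3))/2 = -1.
Foot = (-1, -4, 4) − (-1)·(1, 0, -1) = (0, -4, 3).

(0, -4, 3)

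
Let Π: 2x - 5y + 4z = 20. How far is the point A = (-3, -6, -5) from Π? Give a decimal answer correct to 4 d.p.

2.3851

n·A − d = (2)·(-3) + (-5)·(-6) + (4)·(-5) − 20 = -16; |n| = √45.
Distance = |-16| / √45 = 16/√45 ≈ 2.3851.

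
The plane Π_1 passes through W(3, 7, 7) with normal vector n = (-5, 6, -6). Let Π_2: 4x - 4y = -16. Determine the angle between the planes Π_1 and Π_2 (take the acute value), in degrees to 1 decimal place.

37.8

Π_1: n·r = n·W gives -5x + 6y - 6z = -15.
cos θ = |n₁·n₂| / (|n₁||n₂|) = |-44| / (√97 · √32).
θ = arccos(0.78975) ≈ 37.8°.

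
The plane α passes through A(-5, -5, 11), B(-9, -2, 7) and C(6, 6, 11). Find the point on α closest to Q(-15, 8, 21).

(-7, 0, 7)

AB = (-4, 3, -4), AC = (11, 11, 0); a normal to α is AB × AC = (44, -44, -77).
Using A: α has equation 44x - 44y - 77z = -847.
Foot = Q − λn with λ = (n·Q − d)/|n|² = (-2629 − (-847))/9801 = -2/11.
Foot = (-15, 8, 21) − (-2/11)·(44, -44, -77) = (-7, 0, 7).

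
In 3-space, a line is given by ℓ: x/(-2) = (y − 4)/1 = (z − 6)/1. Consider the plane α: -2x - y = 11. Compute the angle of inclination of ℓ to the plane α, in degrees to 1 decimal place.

ℓ has direction (-2, 1, 1) through (0, 4, 6).
sin θ = |n·v| / (|n||v|) = |3| / (√5 · √6) = 0.54772.
θ ≈ 33.2°.

33.2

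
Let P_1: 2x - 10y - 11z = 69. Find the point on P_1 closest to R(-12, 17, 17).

(-8, -3, -5)

Foot = R − λn with λ = (n·R − d)/|n|² = (-381 − 69)/225 = -2.
Foot = (-12, 17, 17) − (-2)·(2, -10, -11) = (-8, -3, -5).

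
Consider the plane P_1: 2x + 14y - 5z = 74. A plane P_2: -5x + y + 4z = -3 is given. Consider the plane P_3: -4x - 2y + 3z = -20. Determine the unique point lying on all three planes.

Solving the 3×3 linear system 2x + 14y - 5z = 74, -5x + y + 4z = -3, -4x - 2y + 3z = -20 (e.g. by elimination or Cramer's rule, determinant = -62) gives (5, 6, 4).

(5, 6, 4)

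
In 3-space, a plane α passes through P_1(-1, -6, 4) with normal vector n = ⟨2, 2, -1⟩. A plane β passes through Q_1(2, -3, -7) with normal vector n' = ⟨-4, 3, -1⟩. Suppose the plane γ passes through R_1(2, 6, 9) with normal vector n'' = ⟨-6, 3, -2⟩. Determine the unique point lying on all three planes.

(-2, -4, 6)

α: n·r = n·P_1 gives 2x + 2y - z = -18.
β: n'·r = n'·Q_1 gives -4x + 3y - z = -10.
γ: n''·r = n''·R_1 gives -6x + 3y - 2z = -12.
Solving the 3×3 linear system 2x + 2y - z = -18, -4x + 3y - z = -10, -6x + 3y - 2z = -12 (e.g. by elimination or Cramer's rule, determinant = -16) gives (-2, -4, 6).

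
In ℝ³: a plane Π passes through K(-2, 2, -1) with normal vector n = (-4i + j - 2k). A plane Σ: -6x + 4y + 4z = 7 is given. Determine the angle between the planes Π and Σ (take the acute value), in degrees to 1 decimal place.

58.0

Π: n·r = n·K gives -4x + y - 2z = 12.
cos θ = |n₁·n₂| / (|n₁||n₂|) = |20| / (√21 · √68).
θ = arccos(0.52926) ≈ 58.0°.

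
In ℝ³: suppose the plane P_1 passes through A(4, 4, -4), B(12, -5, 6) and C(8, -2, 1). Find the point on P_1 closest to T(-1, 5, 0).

AB = (8, -9, 10), AC = (4, -6, 5); a normal to P_1 is AB × AC = (15, 0, -12).
Using A: P_1 has equation 15x - 12z = 108.
Foot = T − λn with λ = (n·T − d)/|n|² = (-15 − 108)/369 = -1/3.
Foot = (-1, 5, 0) − (-1/3)·(15, 0, -12) = (4, 5, -4).

(4, 5, -4)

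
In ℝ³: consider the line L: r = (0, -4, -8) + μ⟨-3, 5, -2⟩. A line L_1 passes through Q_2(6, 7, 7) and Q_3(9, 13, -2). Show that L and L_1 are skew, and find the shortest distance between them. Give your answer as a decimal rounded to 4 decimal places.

18.4752

A direction vector for L_1 is Q_3 − Q_2 = (3, 6, -9).
Common perpendicular direction n = (-3, 5, -2) × (3, 6, -9) = (-33, -33, -33).
With w = (6, 7, 7) − (0, -4, -8) = (6, 11, 15), w · n = -1056.
Since n ≠ 0 the lines are not parallel, and w · n = -1056 ≠ 0 so they do not intersect; hence they are skew.
Distance = |w · n| / |n| = |-1056| / √3267 ≈ 18.4752.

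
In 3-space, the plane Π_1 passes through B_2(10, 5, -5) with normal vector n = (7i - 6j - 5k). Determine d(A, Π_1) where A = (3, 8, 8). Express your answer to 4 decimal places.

Π_1: n·r = n·B_2 gives 7x - 6y - 5z = 65.
n·A − d = (7)·(3) + (-6)·(8) + (-5)·(8) − 65 = -132; |n| = √110.
Distance = |-132| / √110 = 132/√110 ≈ 12.5857.

12.5857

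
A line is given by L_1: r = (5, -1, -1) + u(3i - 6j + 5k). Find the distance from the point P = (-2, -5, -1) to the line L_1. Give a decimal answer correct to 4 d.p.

Taking (5, -1, -1) on L_1 with direction v = (3, -6, 5): w = P − (5, -1, -1) = (-7, -4, 0), and w × v = (-20, 35, 54).
Distance = |w × v| / |v| = √4541 / √70 ≈ 8.0543.

8.0543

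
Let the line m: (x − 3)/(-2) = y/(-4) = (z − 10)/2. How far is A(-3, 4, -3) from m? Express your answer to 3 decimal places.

m has direction (-2, -4, 2) through (3, 0, 10).
Taking (3, 0, 10) on m with direction v = (-2, -4, 2): w = A − (3, 0, 10) = (-6, 4, -13), and w × v = (-44, 38, 32).
Distance = |w × v| / |v| = √4404 / √24 ≈ 13.546.

13.546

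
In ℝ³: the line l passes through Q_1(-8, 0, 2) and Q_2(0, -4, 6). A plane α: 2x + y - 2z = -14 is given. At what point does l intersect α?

A direction vector for l is Q_2 − Q_1 = (8, -4, 4).
Substitute r = (-8, 0, 2) + t(8, -4, 4) into the plane: -20 + 4t = -14, so t = 3/2.
Intersection: (-8, 0, 2) + (3/2)·(8, -4, 4) = (4, -6, 8).

(4, -6, 8)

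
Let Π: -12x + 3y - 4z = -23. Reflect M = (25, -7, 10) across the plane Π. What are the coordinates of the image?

λ = (n·M − d)/|n|² = (-361 − (-23))/169 = -2.
Reflection = M − 2λn = (25, -7, 10) − (-4)·(-12, 3, -4) = (-23, 5, -6).

(-23, 5, -6)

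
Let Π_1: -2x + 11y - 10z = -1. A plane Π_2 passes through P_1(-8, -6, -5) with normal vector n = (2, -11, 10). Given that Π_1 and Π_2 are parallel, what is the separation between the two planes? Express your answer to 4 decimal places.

0.0667

Π_2: n·r = n·P_1 gives 2x - 11y + 10z = 0.
Rescale Π_2 by 1/(-1): -2x + 11y - 10z = 0. Then distance = |-1 − 0| / √225 ≈ 0.0667.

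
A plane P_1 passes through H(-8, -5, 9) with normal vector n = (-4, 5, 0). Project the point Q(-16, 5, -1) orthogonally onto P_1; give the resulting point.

(-8, -5, -1)

P_1: n·r = n·H gives -4x + 5y = 7.
Foot = Q − λn with λ = (n·Q − d)/|n|² = (89 − 7)/41 = 2.
Foot = (-16, 5, -1) − 2·(-4, 5, 0) = (-8, -5, -1).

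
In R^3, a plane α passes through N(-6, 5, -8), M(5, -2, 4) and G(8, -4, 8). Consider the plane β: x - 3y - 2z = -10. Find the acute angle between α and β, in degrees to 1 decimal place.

49.2

NM = (11, -7, 12), NG = (14, -9, 16); a normal to α is NM × NG = (-4, -8, -1).
Using N: α has equation -4x - 8y - z = -8.
cos θ = |n₁·n₂| / (|n₁||n₂|) = |22| / (√81 · √14).
θ = arccos(0.65331) ≈ 49.2°.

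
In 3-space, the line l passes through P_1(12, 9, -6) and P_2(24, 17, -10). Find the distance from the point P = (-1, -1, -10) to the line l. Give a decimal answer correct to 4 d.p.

A direction vector for l is P_2 − P_1 = (12, 8, -4).
Taking (12, 9, -6) on l with direction v = (12, 8, -4): w = P − (12, 9, -6) = (-13, -10, -4), and w × v = (72, -100, 16).
Distance = |w × v| / |v| = √15440 / √224 ≈ 8.3023.

8.3023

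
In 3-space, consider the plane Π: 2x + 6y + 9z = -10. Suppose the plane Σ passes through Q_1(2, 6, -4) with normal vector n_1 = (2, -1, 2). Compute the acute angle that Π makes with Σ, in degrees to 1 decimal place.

Σ: n_1·r = n_1·Q_1 gives 2x - y + 2z = -10.
cos θ = |n₁·n₂| / (|n₁||n₂|) = |16| / (√121 · √9).
θ = arccos(0.48485) ≈ 61.0°.

61.0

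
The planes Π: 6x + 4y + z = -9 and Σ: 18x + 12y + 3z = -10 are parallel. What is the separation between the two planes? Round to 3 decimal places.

Rescale Σ by 1/3: 6x + 4y + z = -10/3. Then distance = |-9 − (-10/3)| / √53 ≈ 0.778.

0.778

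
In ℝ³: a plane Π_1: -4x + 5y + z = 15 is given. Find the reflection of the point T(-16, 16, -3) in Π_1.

(8, -14, -9)

λ = (n·T − d)/|n|² = (141 − 15)/42 = 3.
Reflection = T − 2λn = (-16, 16, -3) − 6·(-4, 5, 1) = (8, -14, -9).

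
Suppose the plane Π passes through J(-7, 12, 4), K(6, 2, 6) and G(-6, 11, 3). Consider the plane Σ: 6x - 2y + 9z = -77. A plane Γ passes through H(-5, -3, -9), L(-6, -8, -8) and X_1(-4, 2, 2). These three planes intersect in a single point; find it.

(-3, 7, -5)

JK = (13, -10, 2), JG = (1, -1, -1); a normal to Π is JK × JG = (12, 15, -3).
Using J: Π has equation 12x + 15y - 3z = 84.
HL = (-1, -5, 1), HX_1 = (1, 5, 11); a normal to Γ is HL × HX_1 = (-60, 12, 0).
Using H: Γ has equation -60x + 12y = 264.
Solving the 3×3 linear system 12x + 15y - 3z = 84, 6x - 2y + 9z = -77, -60x + 12y = 264 (e.g. by elimination or Cramer's rule, determinant = -9252) gives (-3, 7, -5).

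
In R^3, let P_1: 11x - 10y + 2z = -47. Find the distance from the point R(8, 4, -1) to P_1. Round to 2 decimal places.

6.20

n·R − d = (11)·(8) + (-10)·(4) + (2)·(-1) − (-47) = 93; |n| = √225.
Distance = |93| / √225 = 93/√225 ≈ 6.20.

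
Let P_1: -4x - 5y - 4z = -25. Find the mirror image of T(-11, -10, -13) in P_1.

λ = (n·T − d)/|n|² = (146 − (-25))/57 = 3.
Reflection = T − 2λn = (-11, -10, -13) − 6·(-4, -5, -4) = (13, 20, 11).

(13, 20, 11)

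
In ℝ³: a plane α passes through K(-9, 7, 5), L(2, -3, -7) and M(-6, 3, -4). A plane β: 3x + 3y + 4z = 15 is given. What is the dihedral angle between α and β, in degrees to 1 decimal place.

KL = (11, -10, -12), KM = (3, -4, -9); a normal to α is KL × KM = (42, 63, -14).
Using K: α has equation 42x + 63y - 14z = -7.
cos θ = |n₁·n₂| / (|n₁||n₂|) = |259| / (√5929 · √34).
θ = arccos(0.57686) ≈ 54.8°.

54.8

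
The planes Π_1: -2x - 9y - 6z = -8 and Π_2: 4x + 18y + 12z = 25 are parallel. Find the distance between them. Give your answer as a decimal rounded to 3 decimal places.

Rescale Π_2 by 1/(-2): -2x - 9y - 6z = -25/2. Then distance = |-8 − (-25/2)| / √121 ≈ 0.409.

0.409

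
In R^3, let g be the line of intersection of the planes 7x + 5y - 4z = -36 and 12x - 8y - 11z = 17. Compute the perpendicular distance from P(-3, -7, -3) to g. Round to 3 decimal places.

2.935

Direction of g: (7, 5, -4) × (12, -8, -11) = (-87, 29, -116).
A point on g: solving the two plane equations with x = 2 gives (2, -6, 5).
Taking (2, -6, 5) on g with direction v = (-87, 29, -116): w = P − (2, -6, 5) = (-5, -1, -8), and w × v = (348, 116, -232).
Distance = |w × v| / |v| = √188384 / √21866 ≈ 2.935.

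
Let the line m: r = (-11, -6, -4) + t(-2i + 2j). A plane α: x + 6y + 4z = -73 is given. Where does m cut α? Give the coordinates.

(-9, -8, -4)

Substitute r = (-11, -6, -4) + t(-2, 2, 0) into the plane: -63 + 10t = -73, so t = -1.
Intersection: (-11, -6, -4) + (-1)·(-2, 2, 0) = (-9, -8, -4).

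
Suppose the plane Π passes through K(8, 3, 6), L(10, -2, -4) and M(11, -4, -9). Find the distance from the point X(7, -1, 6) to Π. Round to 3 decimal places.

0.981

KL = (2, -5, -10), KM = (3, -7, -15); a normal to Π is KL × KM = (5, 0, 1).
Using K: Π has equation 5x + z = 46.
n·X − d = (5)·(7) + (0)·(-1) + (1)·(6) − 46 = -5; |n| = √26.
Distance = |-5| / √26 = 5/√26 ≈ 0.981.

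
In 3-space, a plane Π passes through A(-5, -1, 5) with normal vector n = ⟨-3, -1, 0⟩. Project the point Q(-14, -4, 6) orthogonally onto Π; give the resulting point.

Π: n·r = n·A gives -3x - y = 16.
Foot = Q − λn with λ = (n·Q − d)/|n|² = (46 − 16)/10 = 3.
Foot = (-14, -4, 6) − 3·(-3, -1, 0) = (-5, -1, 6).

(-5, -1, 6)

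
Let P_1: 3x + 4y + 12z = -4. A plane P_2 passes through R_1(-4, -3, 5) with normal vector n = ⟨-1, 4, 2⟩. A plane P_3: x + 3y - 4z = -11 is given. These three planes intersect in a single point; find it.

(-4, -1, 1)

P_2: n·r = n·R_1 gives -x + 4y + 2z = 2.
Solving the 3×3 linear system 3x + 4y + 12z = -4, -x + 4y + 2z = 2, x + 3y - 4z = -11 (e.g. by elimination or Cramer's rule, determinant = -158) gives (-4, -1, 1).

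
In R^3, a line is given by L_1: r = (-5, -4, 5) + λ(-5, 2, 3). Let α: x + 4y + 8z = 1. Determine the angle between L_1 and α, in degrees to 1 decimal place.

sin θ = |n·v| / (|n||v|) = |27| / (√81 · √38) = 0.48666.
θ ≈ 29.1°.

29.1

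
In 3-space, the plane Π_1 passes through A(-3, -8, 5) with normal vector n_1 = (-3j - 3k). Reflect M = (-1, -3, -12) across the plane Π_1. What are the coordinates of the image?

(-1, 9, 0)

Π_1: n_1·r = n_1·A gives -3y - 3z = 9.
λ = (n·M − d)/|n|² = (45 − 9)/18 = 2.
Reflection = M − 2λn = (-1, -3, -12) − 4·(0, -3, -3) = (-1, 9, 0).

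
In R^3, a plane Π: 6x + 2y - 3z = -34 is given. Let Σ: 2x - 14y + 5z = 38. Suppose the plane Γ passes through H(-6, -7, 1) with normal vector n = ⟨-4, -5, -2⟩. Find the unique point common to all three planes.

(-6, -5, -4)

Γ: n·r = n·H gives -4x - 5y - 2z = 57.
Solving the 3×3 linear system 6x + 2y - 3z = -34, 2x - 14y + 5z = 38, -4x - 5y - 2z = 57 (e.g. by elimination or Cramer's rule, determinant = 484) gives (-6, -5, -4).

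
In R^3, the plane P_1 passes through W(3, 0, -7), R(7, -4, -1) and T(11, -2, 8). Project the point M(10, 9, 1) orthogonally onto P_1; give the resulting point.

WR = (4, -4, 6), WT = (8, -2, 15); a normal to P_1 is WR × WT = (-48, -12, 24).
Using W: P_1 has equation -48x - 12y + 24z = -312.
Foot = M − λn with λ = (n·M − d)/|n|² = (-564 − (-312))/3024 = -1/12.
Foot = (10, 9, 1) − (-1/12)·(-48, -12, 24) = (6, 8, 3).

(6, 8, 3)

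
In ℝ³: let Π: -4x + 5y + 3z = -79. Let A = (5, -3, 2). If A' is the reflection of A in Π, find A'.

λ = (n·A − d)/|n|² = (-29 − (-79))/50 = 1.
Reflection = A − 2λn = (5, -3, 2) − 2·(-4, 5, 3) = (13, -13, -4).

(13, -13, -4)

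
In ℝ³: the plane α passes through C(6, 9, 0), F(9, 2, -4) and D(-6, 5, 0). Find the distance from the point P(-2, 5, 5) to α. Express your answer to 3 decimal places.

CF = (3, -7, -4), CD = (-12, -4, 0); a normal to α is CF × CD = (-16, 48, -96).
Using C: α has equation -16x + 48y - 96z = 336.
n·P − d = (-16)·(-2) + (48)·(5) + (-96)·(5) − 336 = -544; |n| = √11776.
Distance = |-544| / √11776 = 544/√11776 ≈ 5.013.

5.013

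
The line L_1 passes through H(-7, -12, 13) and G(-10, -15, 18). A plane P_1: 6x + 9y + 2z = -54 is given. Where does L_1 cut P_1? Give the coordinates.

(-1, -6, 3)

A direction vector for L_1 is G − H = (-3, -3, 5).
Substitute r = (-7, -12, 13) + t(-3, -3, 5) into the plane: -124 + (-35)t = -54, so t = -2.
Intersection: (-7, -12, 13) + (-2)·(-3, -3, 5) = (-1, -6, 3).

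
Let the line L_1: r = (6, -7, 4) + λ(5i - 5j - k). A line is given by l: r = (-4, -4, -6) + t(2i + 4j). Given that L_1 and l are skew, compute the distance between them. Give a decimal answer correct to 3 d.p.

11.407

Common perpendicular direction n = (5, -5, -1) × (2, 4, 0) = (4, -2, 30).
With w = (-4, -4, -6) − (6, -7, 4) = (-10, 3, -10), w · n = -346.
Distance = |w · n| / |n| = |-346| / √920 ≈ 11.407.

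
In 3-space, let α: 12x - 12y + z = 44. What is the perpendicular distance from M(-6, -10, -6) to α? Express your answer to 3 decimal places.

n·M − d = (12)·(-6) + (-12)·(-10) + (1)·(-6) − 44 = -2; |n| = √289.
Distance = |-2| / √289 = 2/√289 ≈ 0.118.

0.118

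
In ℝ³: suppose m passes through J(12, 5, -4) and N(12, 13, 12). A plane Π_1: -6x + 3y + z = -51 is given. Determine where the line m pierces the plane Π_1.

A direction vector for m is N − J = (0, 8, 16).
Substitute r = (12, 5, -4) + t(0, 8, 16) into the plane: -61 + 40t = -51, so t = 1/4.
Intersection: (12, 5, -4) + (1/4)·(0, 8, 16) = (12, 7, 0).

(12, 7, 0)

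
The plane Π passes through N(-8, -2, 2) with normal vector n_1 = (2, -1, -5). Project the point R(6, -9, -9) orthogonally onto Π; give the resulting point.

(0, -6, 6)

Π: n_1·r = n_1·N gives 2x - y - 5z = -24.
Foot = R − λn with λ = (n·R − d)/|n|² = (66 − (-24))/30 = 3.
Foot = (6, -9, -9) − 3·(2, -1, -5) = (0, -6, 6).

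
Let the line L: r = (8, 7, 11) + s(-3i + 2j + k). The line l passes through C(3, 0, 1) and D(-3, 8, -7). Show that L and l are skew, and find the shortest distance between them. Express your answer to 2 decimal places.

A direction vector for l is D − C = (-6, 8, -8).
Common perpendicular direction n = (-3, 2, 1) × (-6, 8, -8) = (-24, -30, -12).
With w = (3, 0, 1) − (8, 7, 11) = (-5, -7, -10), w · n = 450.
Since n ≠ 0 the lines are not parallel, and w · n = 450 ≠ 0 so they do not intersect; hence they are skew.
Distance = |w · n| / |n| = |450| / √1620 ≈ 11.18.

11.18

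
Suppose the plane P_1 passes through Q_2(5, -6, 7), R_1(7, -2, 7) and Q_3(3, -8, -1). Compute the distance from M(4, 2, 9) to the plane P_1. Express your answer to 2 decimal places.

Q_2R_1 = (2, 4, 0), Q_2Q_3 = (-2, -2, -8); a normal to P_1 is Q_2R_1 × Q_2Q_3 = (-32, 16, 4).
Using Q_2: P_1 has equation -32x + 16y + 4z = -228.
n·M − d = (-32)·(4) + (16)·(2) + (4)·(9) − (-228) = 168; |n| = √1296.
Distance = |168| / √1296 = 168/√1296 ≈ 4.67.

4.67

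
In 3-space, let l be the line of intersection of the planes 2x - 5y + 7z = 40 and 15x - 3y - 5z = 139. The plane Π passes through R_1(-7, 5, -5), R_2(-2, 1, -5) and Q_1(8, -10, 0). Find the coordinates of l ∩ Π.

Direction of l: (2, -5, 7) × (15, -3, -5) = (46, 115, 69).
A point on l: solving the two plane equations with x = 3 gives (3, -18, -8).
R_1R_2 = (5, -4, 0), R_1Q_1 = (15, -15, 5); a normal to Π is R_1R_2 × R_1Q_1 = (-20, -25, -15).
Using R_1: Π has equation -20x - 25y - 15z = 90.
Substitute r = (3, -18, -8) + t(46, 115, 69) into the plane: 510 + (-4830)t = 90, so t = 2/23.
Intersection: (3, -18, -8) + (2/23)·(46, 115, 69) = (7, -8, -2).

(7, -8, -2)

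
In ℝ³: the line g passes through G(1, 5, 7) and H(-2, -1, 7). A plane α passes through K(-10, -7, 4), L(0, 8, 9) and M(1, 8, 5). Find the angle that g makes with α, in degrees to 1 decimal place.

A direction vector for g is H − G = (-3, -6, 0).
KL = (10, 15, 5), KM = (11, 15, 1); a normal to α is KL × KM = (-60, 45, -15).
Using K: α has equation -60x + 45y - 15z = 225.
sin θ = |n·v| / (|n||v|) = |-90| / (√5850 · √45) = 0.17541.
θ ≈ 10.1°.

10.1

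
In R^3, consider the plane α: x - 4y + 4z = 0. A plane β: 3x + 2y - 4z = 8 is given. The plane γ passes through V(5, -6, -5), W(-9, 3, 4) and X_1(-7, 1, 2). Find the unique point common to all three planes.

VW = (-14, 9, 9), VX_1 = (-12, 7, 7); a normal to γ is VW × VX_1 = (0, -10, 10).
Using V: γ has equation -10y + 10z = 10.
Solving the 3×3 linear system x - 4y + 4z = 0, 3x + 2y - 4z = 8, -10y + 10z = 10 (e.g. by elimination or Cramer's rule, determinant = -20) gives (-4, -12, -11).

(-4, -12, -11)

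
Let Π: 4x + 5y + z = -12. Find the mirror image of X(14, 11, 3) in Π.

λ = (n·X − d)/|n|² = (114 − (-12))/42 = 3.
Reflection = X − 2λn = (14, 11, 3) − 6·(4, 5, 1) = (-10, -19, -3).

(-10, -19, -3)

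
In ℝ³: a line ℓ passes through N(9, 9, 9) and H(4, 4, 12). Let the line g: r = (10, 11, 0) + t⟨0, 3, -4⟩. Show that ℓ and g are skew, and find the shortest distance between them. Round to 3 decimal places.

A direction vector for ℓ is H − N = (-5, -5, 3).
Common perpendicular direction n = (-5, -5, 3) × (0, 3, -4) = (11, -20, -15).
With w = (10, 11, 0) − (9, 9, 9) = (1, 2, -9), w · n = 106.
Since n ≠ 0 the lines are not parallel, and w · n = 106 ≠ 0 so they do not intersect; hence they are skew.
Distance = |w · n| / |n| = |106| / √746 ≈ 3.881.

3.881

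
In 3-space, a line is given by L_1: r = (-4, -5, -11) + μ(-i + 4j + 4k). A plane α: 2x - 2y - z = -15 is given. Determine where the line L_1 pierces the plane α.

Substitute r = (-4, -5, -11) + t(-1, 4, 4) into the plane: 13 + (-14)t = -15, so t = 2.
Intersection: (-4, -5, -11) + 2·(-1, 4, 4) = (-6, 3, -3).

(-6, 3, -3)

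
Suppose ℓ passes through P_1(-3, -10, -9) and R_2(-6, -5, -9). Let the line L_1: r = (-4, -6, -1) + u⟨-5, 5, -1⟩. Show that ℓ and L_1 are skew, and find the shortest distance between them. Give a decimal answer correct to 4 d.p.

6.3062

A direction vector for ℓ is R_2 − P_1 = (-3, 5, 0).
Common perpendicular direction n = (-3, 5, 0) × (-5, 5, -1) = (-5, -3, 10).
With w = (-4, -6, -1) − (-3, -10, -9) = (-1, 4, 8), w · n = 73.
Since n ≠ 0 the lines are not parallel, and w · n = 73 ≠ 0 so they do not intersect; hence they are skew.
Distance = |w · n| / |n| = |73| / √134 ≈ 6.3062.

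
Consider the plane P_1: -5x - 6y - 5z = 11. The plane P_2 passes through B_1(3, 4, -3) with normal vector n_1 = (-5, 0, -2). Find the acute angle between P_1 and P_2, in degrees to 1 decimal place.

P_2: n_1·r = n_1·B_1 gives -5x - 2z = -9.
cos θ = |n₁·n₂| / (|n₁||n₂|) = |35| / (√86 · √29).
θ = arccos(0.70084) ≈ 45.5°.

45.5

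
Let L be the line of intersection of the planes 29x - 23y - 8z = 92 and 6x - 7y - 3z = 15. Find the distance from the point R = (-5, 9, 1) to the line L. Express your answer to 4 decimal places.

Direction of L: (29, -23, -8) × (6, -7, -3) = (13, 39, -65).
A point on L: solving the two plane equations with x = 4 gives (4, 0, 3).
Taking (4, 0, 3) on L with direction v = (13, 39, -65): w = R − (4, 0, 3) = (-9, 9, -2), and w × v = (-507, -611, -468).
Distance = |w × v| / |v| = √849394 / √5915 ≈ 11.9833.

11.9833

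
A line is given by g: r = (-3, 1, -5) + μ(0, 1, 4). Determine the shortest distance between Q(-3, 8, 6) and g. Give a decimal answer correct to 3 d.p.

4.123

Taking (-3, 1, -5) on g with direction v = (0, 1, 4): w = Q − (-3, 1, -5) = (0, 7, 11), and w × v = (17, 0, 0).
Distance = |w × v| / |v| = √289 / √17 ≈ 4.123.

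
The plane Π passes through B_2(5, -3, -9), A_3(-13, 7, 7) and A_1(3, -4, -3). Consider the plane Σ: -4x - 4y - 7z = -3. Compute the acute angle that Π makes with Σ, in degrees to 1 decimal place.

B_2A_3 = (-18, 10, 16), B_2A_1 = (-2, -1, 6); a normal to Π is B_2A_3 × B_2A_1 = (76, 76, 38).
Using B_2: Π has equation 76x + 76y + 38z = -190.
cos θ = |n₁·n₂| / (|n₁||n₂|) = |-874| / (√12996 · √81).
θ = arccos(0.85185) ≈ 31.6°.

31.6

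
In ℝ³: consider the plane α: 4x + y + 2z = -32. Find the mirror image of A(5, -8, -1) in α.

λ = (n·A − d)/|n|² = (10 − (-32))/21 = 2.
Reflection = A − 2λn = (5, -8, -1) − 4·(4, 1, 2) = (-11, -12, -9).

(-11, -12, -9)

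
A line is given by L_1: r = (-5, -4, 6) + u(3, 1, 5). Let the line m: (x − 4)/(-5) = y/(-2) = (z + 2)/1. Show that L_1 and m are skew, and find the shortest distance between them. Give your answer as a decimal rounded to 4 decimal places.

0.1661

m has direction (-5, -2, 1) through (4, 0, -2).
Common perpendicular direction n = (3, 1, 5) × (-5, -2, 1) = (11, -28, -1).
With w = (4, 0, -2) − (-5, -4, 6) = (9, 4, -8), w · n = -5.
Since n ≠ 0 the lines are not parallel, and w · n = -5 ≠ 0 so they do not intersect; hence they are skew.
Distance = |w · n| / |n| = |-5| / √906 ≈ 0.1661.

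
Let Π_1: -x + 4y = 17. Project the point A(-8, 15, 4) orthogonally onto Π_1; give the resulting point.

Foot = A − λn with λ = (n·A − d)/|n|² = (68 − 17)/17 = 3.
Foot = (-8, 15, 4) − 3·(-1, 4, 0) = (-5, 3, 4).

(-5, 3, 4)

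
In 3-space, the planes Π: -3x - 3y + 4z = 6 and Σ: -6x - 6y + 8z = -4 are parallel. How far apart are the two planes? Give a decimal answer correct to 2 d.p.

1.37

Rescale Σ by 1/2: -3x - 3y + 4z = -2. Then distance = |6 − (-2)| / √34 ≈ 1.37.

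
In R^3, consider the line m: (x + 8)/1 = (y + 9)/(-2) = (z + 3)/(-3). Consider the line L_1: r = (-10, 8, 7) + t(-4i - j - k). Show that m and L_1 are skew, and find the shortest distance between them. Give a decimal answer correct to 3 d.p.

m has direction (1, -2, -3) through (-8, -9, -3).
Common perpendicular direction n = (1, -2, -3) × (-4, -1, -1) = (-1, 13, -9).
With w = (-10, 8, 7) − (-8, -9, -3) = (-2, 17, 10), w · n = 133.
Since n ≠ 0 the lines are not parallel, and w · n = 133 ≠ 0 so they do not intersect; hence they are skew.
Distance = |w · n| / |n| = |133| / √251 ≈ 8.395.

8.395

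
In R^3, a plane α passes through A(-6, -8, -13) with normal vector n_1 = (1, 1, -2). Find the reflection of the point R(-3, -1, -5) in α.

(-1, 1, -9)

α: n_1·r = n_1·A gives x + y - 2z = 12.
λ = (n·R − d)/|n|² = (6 − 12)/6 = -1.
Reflection = R − 2λn = (-3, -1, -5) − (-2)·(1, 1, -2) = (-1, 1, -9).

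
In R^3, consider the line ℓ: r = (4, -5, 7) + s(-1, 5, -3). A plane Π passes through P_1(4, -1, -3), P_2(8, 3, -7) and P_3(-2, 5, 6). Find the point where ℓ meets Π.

(2, 5, 1)

P_1P_2 = (4, 4, -4), P_1P_3 = (-6, 6, 9); a normal to Π is P_1P_2 × P_1P_3 = (60, -12, 48).
Using P_1: Π has equation 60x - 12y + 48z = 108.
Substitute r = (4, -5, 7) + t(-1, 5, -3) into the plane: 636 + (-264)t = 108, so t = 2.
Intersection: (4, -5, 7) + 2·(-1, 5, -3) = (2, 5, 1).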